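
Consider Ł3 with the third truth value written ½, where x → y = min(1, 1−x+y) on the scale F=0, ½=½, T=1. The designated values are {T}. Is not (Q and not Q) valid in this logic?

Countermodel: Q=½ gives ½, which is not designated.

No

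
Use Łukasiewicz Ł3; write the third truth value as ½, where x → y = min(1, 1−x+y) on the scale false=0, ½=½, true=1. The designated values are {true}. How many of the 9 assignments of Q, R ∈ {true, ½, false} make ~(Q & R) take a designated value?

Of the 9 assignments, 5 give a value in {true}.

5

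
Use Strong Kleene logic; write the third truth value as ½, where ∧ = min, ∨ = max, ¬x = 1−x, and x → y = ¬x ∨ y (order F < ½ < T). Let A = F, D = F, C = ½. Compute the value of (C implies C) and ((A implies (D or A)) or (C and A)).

½

C implies C = ½ implies ½ = ½
D or A = F or F = F
A implies (D or A) = F implies F = T
C and A = ½ and F = F
(A implies (D or A)) or (C and A) = T or F = T
(C implies C) and ((A implies (D or A)) or (C and A)) = ½ and T = ½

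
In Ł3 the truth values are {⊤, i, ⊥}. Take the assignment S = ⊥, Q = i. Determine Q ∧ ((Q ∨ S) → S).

i

Q ∨ S = i ∨ ⊥ = i
(Q ∨ S) → S = i → ⊥ = i  [min(1, 1−½+0)]
Q ∧ ((Q ∨ S) → S) = i ∧ i = i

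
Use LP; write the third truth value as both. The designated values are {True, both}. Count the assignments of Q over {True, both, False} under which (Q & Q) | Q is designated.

2

Q=True: True ✓
Q=both: both ✓
Q=False: False ·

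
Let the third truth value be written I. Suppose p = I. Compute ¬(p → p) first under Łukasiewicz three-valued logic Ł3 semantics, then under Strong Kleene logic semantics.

In Łukasiewicz three-valued logic Ł3: p → p = I → I = True  [min(1, 1−½+½)]
¬(p → p) = ¬True = False
In Strong Kleene logic: p → p = I → I = I
¬(p → p) = ¬I = I
They differ because Łukasiewicz three-valued logic Ł3 and Strong Kleene logic treat I differently under implication.

False; I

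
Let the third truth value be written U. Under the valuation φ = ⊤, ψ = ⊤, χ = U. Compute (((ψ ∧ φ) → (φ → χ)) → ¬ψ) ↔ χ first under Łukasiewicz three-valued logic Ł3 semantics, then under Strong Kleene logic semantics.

In Łukasiewicz three-valued logic Ł3: ψ ∧ φ = ⊤ ∧ ⊤ = ⊤
φ → χ = ⊤ → U = U
(ψ ∧ φ) → (φ → χ) = ⊤ → U = U
¬ψ = ¬⊤ = ⊥
((ψ ∧ φ) → (φ → χ)) → ¬ψ = U → ⊥ = U
(((ψ ∧ φ) → (φ → χ)) → ¬ψ) ↔ χ = U ↔ U = ⊤
In Strong Kleene logic: ψ ∧ φ = ⊤ ∧ ⊤ = ⊤
φ → χ = ⊤ → U = U  [¬⊤ ∨ U]
(ψ ∧ φ) → (φ → χ) = ⊤ → U = U
¬ψ = ¬⊤ = ⊥
((ψ ∧ φ) → (φ → χ)) → ¬ψ = U → ⊥ = U
(((ψ ∧ φ) → (φ → χ)) → ¬ψ) ↔ χ = U ↔ U = U
They differ because Łukasiewicz three-valued logic Ł3 and Strong Kleene logic treat U differently under implication.

⊤; U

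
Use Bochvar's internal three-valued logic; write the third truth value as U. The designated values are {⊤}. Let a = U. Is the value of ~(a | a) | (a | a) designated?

a | a = U | U = U
~(a | a) = ~U = U
a | a = U | U = U
~(a | a) | (a | a) = U | U = U
U ∉ {⊤}.

No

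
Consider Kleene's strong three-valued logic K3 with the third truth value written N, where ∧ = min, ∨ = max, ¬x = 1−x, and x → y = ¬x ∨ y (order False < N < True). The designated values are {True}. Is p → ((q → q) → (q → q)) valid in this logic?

No

Countermodel: p=True, q=N gives N, which is not designated.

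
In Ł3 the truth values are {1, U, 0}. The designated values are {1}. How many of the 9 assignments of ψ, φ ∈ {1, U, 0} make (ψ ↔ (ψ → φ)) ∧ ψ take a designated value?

Designated under: (ψ=1, φ=1).

1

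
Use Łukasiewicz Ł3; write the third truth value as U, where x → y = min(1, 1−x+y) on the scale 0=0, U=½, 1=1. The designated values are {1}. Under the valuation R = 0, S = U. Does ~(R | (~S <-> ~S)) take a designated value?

No

~S = ~U = U
~S = ~U = U
~S <-> ~S = U <-> U = 1  [1 − |½−½|]
R | (~S <-> ~S) = 0 | 1 = 1
~(R | (~S <-> ~S)) = ~1 = 0
0 ∉ {1}.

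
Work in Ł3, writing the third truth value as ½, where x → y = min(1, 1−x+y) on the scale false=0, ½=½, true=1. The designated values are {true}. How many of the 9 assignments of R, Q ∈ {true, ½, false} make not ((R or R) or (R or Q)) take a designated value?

Designated under: (R=false, Q=false).

1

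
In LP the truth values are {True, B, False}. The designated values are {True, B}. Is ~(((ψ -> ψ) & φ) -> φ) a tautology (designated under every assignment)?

No

Countermodel: ψ=True, φ=True gives False, which is not designated.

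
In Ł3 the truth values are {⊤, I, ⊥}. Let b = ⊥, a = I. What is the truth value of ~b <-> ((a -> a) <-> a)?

~b = ~⊥ = ⊤
a -> a = I -> I = ⊤  [min(1, 1−½+½)]
(a -> a) <-> a = ⊤ <-> I = I
~b <-> ((a -> a) <-> a) = ⊤ <-> I = I

I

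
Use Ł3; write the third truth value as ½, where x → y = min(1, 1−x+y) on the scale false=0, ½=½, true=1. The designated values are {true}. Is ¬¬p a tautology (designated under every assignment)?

Countermodel: p=½ gives ½, which is not designated.

No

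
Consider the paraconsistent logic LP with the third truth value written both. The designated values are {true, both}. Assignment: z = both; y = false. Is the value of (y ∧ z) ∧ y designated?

y ∧ z = false ∧ both = false
(y ∧ z) ∧ y = false ∧ false = false
false ∉ {true, both}.

No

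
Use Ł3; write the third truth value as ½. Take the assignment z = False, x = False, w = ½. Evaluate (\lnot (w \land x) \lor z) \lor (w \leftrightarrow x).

True

w \land x = ½ \land False = False
\lnot (w \land x) = \lnot False = True
\lnot (w \land x) \lor z = True \lor False = True
w \leftrightarrow x = ½ \leftrightarrow False = ½
(\lnot (w \land x) \lor z) \lor (w \leftrightarrow x) = True \lor ½ = True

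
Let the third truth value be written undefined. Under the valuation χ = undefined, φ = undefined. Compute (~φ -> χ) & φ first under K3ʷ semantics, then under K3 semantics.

undefined; undefined

In K3ʷ: ~φ = ~undefined = undefined
~φ -> χ = undefined -> undefined = undefined
(~φ -> χ) & φ = undefined & undefined = undefined
In K3: ~φ = ~undefined = undefined
~φ -> χ = undefined -> undefined = undefined  [~undefined | undefined]
(~φ -> χ) & φ = undefined & undefined = undefined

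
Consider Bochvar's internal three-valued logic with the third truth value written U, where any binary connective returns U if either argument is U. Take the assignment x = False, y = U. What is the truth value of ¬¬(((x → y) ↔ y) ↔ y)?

U

x → y = False → U = U  [any arg is the third value ⇒ result is the third value]
(x → y) ↔ y = U ↔ U = U
((x → y) ↔ y) ↔ y = U ↔ U = U
¬(((x → y) ↔ y) ↔ y) = ¬U = U
¬¬(((x → y) ↔ y) ↔ y) = ¬U = U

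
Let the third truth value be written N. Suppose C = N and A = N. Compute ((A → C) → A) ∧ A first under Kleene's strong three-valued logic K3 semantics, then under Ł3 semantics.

N; N

In Kleene's strong three-valued logic K3: A → C = N → N = N  [¬N ∨ N]
(A → C) → A = N → N = N
((A → C) → A) ∧ A = N ∧ N = N
In Ł3: A → C = N → N = true
(A → C) → A = true → N = N
((A → C) → A) ∧ A = N ∧ N = N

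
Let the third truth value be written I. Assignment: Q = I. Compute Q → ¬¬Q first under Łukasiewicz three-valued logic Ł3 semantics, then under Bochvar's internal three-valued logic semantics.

1; I

In Łukasiewicz three-valued logic Ł3: ¬Q = ¬I = I
¬¬Q = ¬I = I
Q → ¬¬Q = I → I = 1
In Bochvar's internal three-valued logic: ¬Q = ¬I = I
¬¬Q = ¬I = I
Q → ¬¬Q = I → I = I  [any arg is the third value ⇒ result is the third value]
They differ because Łukasiewicz three-valued logic Ł3 and Bochvar's internal three-valued logic treat I differently under the binary connectives.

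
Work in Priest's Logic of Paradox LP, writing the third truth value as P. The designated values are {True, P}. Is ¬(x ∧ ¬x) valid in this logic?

Yes

Every assignment of x over {True, P, False} gives a value in {True, P}.
In particular, with x=P: ¬(x ∧ ¬x) = P.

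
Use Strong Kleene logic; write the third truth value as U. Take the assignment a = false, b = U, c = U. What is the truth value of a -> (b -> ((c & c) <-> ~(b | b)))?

c & c = U & U = U
b | b = U | U = U
~(b | b) = ~U = U
(c & c) <-> ~(b | b) = U <-> U = U
b -> ((c & c) <-> ~(b | b)) = U -> U = U  [~U | U]
a -> (b -> ((c & c) <-> ~(b | b))) = false -> U = true

true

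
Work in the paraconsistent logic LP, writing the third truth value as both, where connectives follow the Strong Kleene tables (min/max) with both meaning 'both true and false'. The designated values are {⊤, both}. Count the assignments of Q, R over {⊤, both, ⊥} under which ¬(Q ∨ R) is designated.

Designated under: (Q=both, R=both); (Q=both, R=⊥); (Q=⊥, R=both); (Q=⊥, R=⊥).

4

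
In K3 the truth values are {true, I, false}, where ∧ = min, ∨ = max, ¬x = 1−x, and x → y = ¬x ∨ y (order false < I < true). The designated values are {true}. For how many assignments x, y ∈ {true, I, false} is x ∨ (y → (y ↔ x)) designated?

5

Of the 9 assignments, 5 give a value in {true}.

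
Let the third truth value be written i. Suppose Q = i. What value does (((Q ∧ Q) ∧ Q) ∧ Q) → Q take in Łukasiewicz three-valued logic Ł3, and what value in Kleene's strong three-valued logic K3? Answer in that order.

1; i

In Łukasiewicz three-valued logic Ł3: Q ∧ Q = i ∧ i = i
(Q ∧ Q) ∧ Q = i ∧ i = i
((Q ∧ Q) ∧ Q) ∧ Q = i ∧ i = i
(((Q ∧ Q) ∧ Q) ∧ Q) → Q = i → i = 1  [min(1, 1−½+½)]
In Kleene's strong three-valued logic K3: Q ∧ Q = i ∧ i = i
(Q ∧ Q) ∧ Q = i ∧ i = i
((Q ∧ Q) ∧ Q) ∧ Q = i ∧ i = i
(((Q ∧ Q) ∧ Q) ∧ Q) → Q = i → i = i  [¬i ∨ i]
They differ because Łukasiewicz three-valued logic Ł3 and Kleene's strong three-valued logic K3 treat i differently under implication.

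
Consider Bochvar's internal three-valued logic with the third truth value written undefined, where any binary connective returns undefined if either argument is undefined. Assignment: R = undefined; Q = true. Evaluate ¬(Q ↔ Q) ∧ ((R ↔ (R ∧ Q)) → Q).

undefined

Q ↔ Q = true ↔ true = true
¬(Q ↔ Q) = ¬true = false
R ∧ Q = undefined ∧ true = undefined
R ↔ (R ∧ Q) = undefined ↔ undefined = undefined
(R ↔ (R ∧ Q)) → Q = undefined → true = undefined  [any arg is the third value ⇒ result is the third value]
¬(Q ↔ Q) ∧ ((R ↔ (R ∧ Q)) → Q) = false ∧ undefined = undefined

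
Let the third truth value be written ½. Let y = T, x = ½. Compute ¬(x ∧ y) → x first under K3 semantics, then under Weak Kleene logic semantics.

½; ½

In K3: x ∧ y = ½ ∧ T = ½
¬(x ∧ y) = ¬½ = ½
¬(x ∧ y) → x = ½ → ½ = ½  [¬½ ∨ ½]
In Weak Kleene logic: x ∧ y = ½ ∧ T = ½
¬(x ∧ y) = ¬½ = ½
¬(x ∧ y) → x = ½ → ½ = ½  [any arg is the third value ⇒ result is the third value]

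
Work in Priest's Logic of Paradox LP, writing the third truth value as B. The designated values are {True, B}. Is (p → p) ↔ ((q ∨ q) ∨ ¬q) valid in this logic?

Yes

Every assignment of p, q over {True, B, False} gives a value in {True, B}.
In particular, with p=B, q=B: (p → p) ↔ ((q ∨ q) ∨ ¬q) = B.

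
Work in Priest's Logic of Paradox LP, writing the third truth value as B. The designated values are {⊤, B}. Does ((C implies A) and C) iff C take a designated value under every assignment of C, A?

No

Countermodel: C=⊤, A=⊥ gives ⊥, which is not designated.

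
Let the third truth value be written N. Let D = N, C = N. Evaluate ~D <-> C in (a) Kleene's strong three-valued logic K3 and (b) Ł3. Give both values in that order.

N; True

In Kleene's strong three-valued logic K3: ~D = ~N = N
~D <-> C = N <-> N = N
In Ł3: ~D = ~N = N
~D <-> C = N <-> N = True  [1 − |½−½|]
They differ because Kleene's strong three-valued logic K3 and Ł3 treat N differently under implication.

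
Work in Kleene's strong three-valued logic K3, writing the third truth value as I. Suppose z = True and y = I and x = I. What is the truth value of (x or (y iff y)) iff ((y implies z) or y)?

y iff y = I iff I = I
x or (y iff y) = I or I = I
y implies z = I implies True = True  [not I or True]
(y implies z) or y = True or I = True
(x or (y iff y)) iff ((y implies z) or y) = I iff True = I

I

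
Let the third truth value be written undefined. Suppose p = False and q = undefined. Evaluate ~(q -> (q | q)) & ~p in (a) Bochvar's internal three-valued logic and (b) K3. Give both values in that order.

undefined; undefined

In Bochvar's internal three-valued logic: q | q = undefined | undefined = undefined
q -> (q | q) = undefined -> undefined = undefined  [any arg is the third value ⇒ result is the third value]
~(q -> (q | q)) = ~undefined = undefined
~p = ~False = True
~(q -> (q | q)) & ~p = undefined & True = undefined
In K3: q | q = undefined | undefined = undefined
q -> (q | q) = undefined -> undefined = undefined  [~undefined | undefined]
~(q -> (q | q)) = ~undefined = undefined
~p = ~False = True
~(q -> (q | q)) & ~p = undefined & True = undefined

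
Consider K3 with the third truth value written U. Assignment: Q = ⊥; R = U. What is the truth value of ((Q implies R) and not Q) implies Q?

⊥

Q implies R = ⊥ implies U = ⊤
not Q = not ⊥ = ⊤
(Q implies R) and not Q = ⊤ and ⊤ = ⊤
((Q implies R) and not Q) implies Q = ⊤ implies ⊥ = ⊥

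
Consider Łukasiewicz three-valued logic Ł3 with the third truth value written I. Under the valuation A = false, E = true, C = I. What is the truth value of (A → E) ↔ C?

A → E = false → true = true
(A → E) ↔ C = true ↔ I = I

I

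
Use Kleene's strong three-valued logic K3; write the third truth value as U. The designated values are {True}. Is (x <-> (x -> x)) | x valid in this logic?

No

Countermodel: x=U gives U, which is not designated.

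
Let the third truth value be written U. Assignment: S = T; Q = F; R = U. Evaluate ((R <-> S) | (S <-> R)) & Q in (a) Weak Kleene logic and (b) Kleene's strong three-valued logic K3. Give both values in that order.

U; F

In Weak Kleene logic: R <-> S = U <-> T = U
S <-> R = T <-> U = U
(R <-> S) | (S <-> R) = U | U = U
((R <-> S) | (S <-> R)) & Q = U & F = U
In Kleene's strong three-valued logic K3: R <-> S = U <-> T = U
S <-> R = T <-> U = U
(R <-> S) | (S <-> R) = U | U = U
((R <-> S) | (S <-> R)) & Q = U & F = F
They differ because Weak Kleene logic and Kleene's strong three-valued logic K3 treat U differently under the binary connectives.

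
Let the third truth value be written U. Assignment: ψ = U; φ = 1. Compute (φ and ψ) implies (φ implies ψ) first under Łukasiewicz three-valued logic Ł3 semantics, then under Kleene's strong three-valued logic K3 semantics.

In Łukasiewicz three-valued logic Ł3: φ and ψ = 1 and U = U
φ implies ψ = 1 implies U = U  [min(1, 1−1+½)]
(φ and ψ) implies (φ implies ψ) = U implies U = 1
In Kleene's strong three-valued logic K3: φ and ψ = 1 and U = U
φ implies ψ = 1 implies U = U  [not 1 or U]
(φ and ψ) implies (φ implies ψ) = U implies U = U
They differ because Łukasiewicz three-valued logic Ł3 and Kleene's strong three-valued logic K3 treat U differently under implication.

1; U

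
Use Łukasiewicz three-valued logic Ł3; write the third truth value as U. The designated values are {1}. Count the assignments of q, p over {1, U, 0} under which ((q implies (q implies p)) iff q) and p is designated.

1

Designated under: (q=1, p=1).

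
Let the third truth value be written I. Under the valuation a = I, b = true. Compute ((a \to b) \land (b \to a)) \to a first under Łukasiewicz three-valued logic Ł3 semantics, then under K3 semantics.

In Łukasiewicz three-valued logic Ł3: a \to b = I \to true = true  [min(1, 1−½+1)]
b \to a = true \to I = I
(a \to b) \land (b \to a) = true \land I = I
((a \to b) \land (b \to a)) \to a = I \to I = true
In K3: a \to b = I \to true = true
b \to a = true \to I = I
(a \to b) \land (b \to a) = true \land I = I
((a \to b) \land (b \to a)) \to a = I \to I = I
They differ because Łukasiewicz three-valued logic Ł3 and K3 treat I differently under implication.

true; I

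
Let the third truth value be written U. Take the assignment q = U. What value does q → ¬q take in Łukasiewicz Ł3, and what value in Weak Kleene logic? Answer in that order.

true; U

In Łukasiewicz Ł3: ¬q = ¬U = U
q → ¬q = U → U = true  [min(1, 1−½+½)]
In Weak Kleene logic: ¬q = ¬U = U
q → ¬q = U → U = U  [any arg is the third value ⇒ result is the third value]
They differ because Łukasiewicz Ł3 and Weak Kleene logic treat U differently under the binary connectives.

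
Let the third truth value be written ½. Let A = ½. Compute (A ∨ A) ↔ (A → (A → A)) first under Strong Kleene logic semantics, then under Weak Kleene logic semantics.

In Strong Kleene logic: A ∨ A = ½ ∨ ½ = ½
A → A = ½ → ½ = ½  [¬½ ∨ ½]
A → (A → A) = ½ → ½ = ½
(A ∨ A) ↔ (A → (A → A)) = ½ ↔ ½ = ½
In Weak Kleene logic: A ∨ A = ½ ∨ ½ = ½
A → A = ½ → ½ = ½
A → (A → A) = ½ → ½ = ½
(A ∨ A) ↔ (A → (A → A)) = ½ ↔ ½ = ½

½; ½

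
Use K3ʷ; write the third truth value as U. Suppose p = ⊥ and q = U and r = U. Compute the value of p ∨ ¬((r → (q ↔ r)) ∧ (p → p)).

U

q ↔ r = U ↔ U = U
r → (q ↔ r) = U → U = U  [any arg is the third value ⇒ result is the third value]
p → p = ⊥ → ⊥ = ⊤
(r → (q ↔ r)) ∧ (p → p) = U ∧ ⊤ = U
¬((r → (q ↔ r)) ∧ (p → p)) = ¬U = U
p ∨ ¬((r → (q ↔ r)) ∧ (p → p)) = ⊥ ∨ U = U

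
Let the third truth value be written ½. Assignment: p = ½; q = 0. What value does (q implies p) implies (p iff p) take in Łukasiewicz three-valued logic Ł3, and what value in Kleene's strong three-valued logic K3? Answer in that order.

In Łukasiewicz three-valued logic Ł3: q implies p = 0 implies ½ = 1  [min(1, 1−0+½)]
p iff p = ½ iff ½ = 1
(q implies p) implies (p iff p) = 1 implies 1 = 1
In Kleene's strong three-valued logic K3: q implies p = 0 implies ½ = 1  [not 0 or ½]
p iff p = ½ iff ½ = ½
(q implies p) implies (p iff p) = 1 implies ½ = ½
They differ because Łukasiewicz three-valued logic Ł3 and Kleene's strong three-valued logic K3 treat ½ differently under implication.

1; ½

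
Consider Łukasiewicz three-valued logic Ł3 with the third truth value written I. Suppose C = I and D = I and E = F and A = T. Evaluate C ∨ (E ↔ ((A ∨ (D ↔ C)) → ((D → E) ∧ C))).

D ↔ C = I ↔ I = T  [1 − |½−½|]
A ∨ (D ↔ C) = T ∨ T = T
D → E = I → F = I
(D → E) ∧ C = I ∧ I = I
(A ∨ (D ↔ C)) → ((D → E) ∧ C) = T → I = I
E ↔ ((A ∨ (D ↔ C)) → ((D → E) ∧ C)) = F ↔ I = I
C ∨ (E ↔ ((A ∨ (D ↔ C)) → ((D → E) ∧ C))) = I ∨ I = I

I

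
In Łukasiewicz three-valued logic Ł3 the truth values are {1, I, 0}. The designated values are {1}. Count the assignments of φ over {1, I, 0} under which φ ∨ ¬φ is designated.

2

φ=1: 1 ✓
φ=I: I ·
φ=0: 1 ✓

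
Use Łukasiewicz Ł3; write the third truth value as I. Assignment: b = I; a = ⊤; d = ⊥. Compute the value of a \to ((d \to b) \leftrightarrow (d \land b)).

d \to b = ⊥ \to I = ⊤  [min(1, 1−0+½)]
d \land b = ⊥ \land I = ⊥
(d \to b) \leftrightarrow (d \land b) = ⊤ \leftrightarrow ⊥ = ⊥
a \to ((d \to b) \leftrightarrow (d \land b)) = ⊤ \to ⊥ = ⊥

⊥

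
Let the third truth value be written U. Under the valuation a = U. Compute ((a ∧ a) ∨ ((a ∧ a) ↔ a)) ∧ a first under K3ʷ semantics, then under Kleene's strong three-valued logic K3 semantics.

U; U

In K3ʷ: a ∧ a = U ∧ U = U
a ∧ a = U ∧ U = U
(a ∧ a) ↔ a = U ↔ U = U
(a ∧ a) ∨ ((a ∧ a) ↔ a) = U ∨ U = U
((a ∧ a) ∨ ((a ∧ a) ↔ a)) ∧ a = U ∧ U = U
In Kleene's strong three-valued logic K3: a ∧ a = U ∧ U = U
a ∧ a = U ∧ U = U
(a ∧ a) ↔ a = U ↔ U = U
(a ∧ a) ∨ ((a ∧ a) ↔ a) = U ∨ U = U
((a ∧ a) ∨ ((a ∧ a) ↔ a)) ∧ a = U ∧ U = U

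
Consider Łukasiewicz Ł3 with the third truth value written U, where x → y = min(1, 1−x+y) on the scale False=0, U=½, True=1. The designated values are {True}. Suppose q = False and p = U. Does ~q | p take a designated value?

Yes

~q = ~False = True
~q | p = True | U = True
True ∈ {True}.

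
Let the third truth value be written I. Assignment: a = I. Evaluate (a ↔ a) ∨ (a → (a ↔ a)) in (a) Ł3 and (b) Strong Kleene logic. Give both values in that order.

In Ł3: a ↔ a = I ↔ I = T  [1 − |½−½|]
a ↔ a = I ↔ I = T
a → (a ↔ a) = I → T = T
(a ↔ a) ∨ (a → (a ↔ a)) = T ∨ T = T
In Strong Kleene logic: a ↔ a = I ↔ I = I
a ↔ a = I ↔ I = I
a → (a ↔ a) = I → I = I  [¬I ∨ I]
(a ↔ a) ∨ (a → (a ↔ a)) = I ∨ I = I
They differ because Ł3 and Strong Kleene logic treat I differently under implication.

T; I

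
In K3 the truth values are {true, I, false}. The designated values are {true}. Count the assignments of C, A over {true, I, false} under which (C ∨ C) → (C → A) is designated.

Of the 9 assignments, 5 give a value in {true}.

5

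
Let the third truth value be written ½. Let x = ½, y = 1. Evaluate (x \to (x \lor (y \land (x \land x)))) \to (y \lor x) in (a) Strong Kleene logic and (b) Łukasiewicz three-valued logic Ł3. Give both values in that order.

In Strong Kleene logic: x \land x = ½ \land ½ = ½
y \land (x \land x) = 1 \land ½ = ½
x \lor (y \land (x \land x)) = ½ \lor ½ = ½
x \to (x \lor (y \land (x \land x))) = ½ \to ½ = ½  [\lnot ½ \lor ½]
y \lor x = 1 \lor ½ = 1
(x \to (x \lor (y \land (x \land x)))) \to (y \lor x) = ½ \to 1 = 1
In Łukasiewicz three-valued logic Ł3: x \land x = ½ \land ½ = ½
y \land (x \land x) = 1 \land ½ = ½
x \lor (y \land (x \land x)) = ½ \lor ½ = ½
x \to (x \lor (y \land (x \land x))) = ½ \to ½ = 1  [min(1, 1−½+½)]
y \lor x = 1 \lor ½ = 1
(x \to (x \lor (y \land (x \land x)))) \to (y \lor x) = 1 \to 1 = 1

1; 1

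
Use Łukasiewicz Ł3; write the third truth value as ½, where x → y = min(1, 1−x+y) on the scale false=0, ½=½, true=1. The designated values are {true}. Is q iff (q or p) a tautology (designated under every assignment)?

No

Countermodel: q=½, p=true gives ½, which is not designated.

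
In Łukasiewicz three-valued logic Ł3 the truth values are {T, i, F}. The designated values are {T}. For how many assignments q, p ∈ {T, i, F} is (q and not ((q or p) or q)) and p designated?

0

Of the 9 assignments, 0 give a value in {T}.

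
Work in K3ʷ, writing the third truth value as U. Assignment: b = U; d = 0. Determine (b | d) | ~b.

b | d = U | 0 = U
~b = ~U = U
(b | d) | ~b = U | U = U

U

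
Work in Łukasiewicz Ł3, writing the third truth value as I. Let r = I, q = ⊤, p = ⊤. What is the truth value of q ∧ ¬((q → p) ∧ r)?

I

q → p = ⊤ → ⊤ = ⊤
(q → p) ∧ r = ⊤ ∧ I = I
¬((q → p) ∧ r) = ¬I = I
q ∧ ¬((q → p) ∧ r) = ⊤ ∧ I = I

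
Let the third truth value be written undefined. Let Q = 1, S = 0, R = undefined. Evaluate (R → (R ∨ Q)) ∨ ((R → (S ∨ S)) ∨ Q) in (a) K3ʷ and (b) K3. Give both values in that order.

In K3ʷ: R ∨ Q = undefined ∨ 1 = undefined
R → (R ∨ Q) = undefined → undefined = undefined
S ∨ S = 0 ∨ 0 = 0
R → (S ∨ S) = undefined → 0 = undefined
(R → (S ∨ S)) ∨ Q = undefined ∨ 1 = undefined
(R → (R ∨ Q)) ∨ ((R → (S ∨ S)) ∨ Q) = undefined ∨ undefined = undefined
In K3: R ∨ Q = undefined ∨ 1 = 1
R → (R ∨ Q) = undefined → 1 = 1
S ∨ S = 0 ∨ 0 = 0
R → (S ∨ S) = undefined → 0 = undefined
(R → (S ∨ S)) ∨ Q = undefined ∨ 1 = 1
(R → (R ∨ Q)) ∨ ((R → (S ∨ S)) ∨ Q) = 1 ∨ 1 = 1
They differ because K3ʷ and K3 treat undefined differently under the binary connectives.

undefined; 1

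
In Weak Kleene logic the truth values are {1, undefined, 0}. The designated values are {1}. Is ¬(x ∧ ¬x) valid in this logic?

Countermodel: x=undefined gives undefined, which is not designated.

No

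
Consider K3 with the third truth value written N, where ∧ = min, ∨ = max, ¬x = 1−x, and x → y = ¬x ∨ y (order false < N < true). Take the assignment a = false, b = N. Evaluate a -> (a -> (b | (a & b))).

a & b = false & N = false
b | (a & b) = N | false = N
a -> (b | (a & b)) = false -> N = true
a -> (a -> (b | (a & b))) = false -> true = true

true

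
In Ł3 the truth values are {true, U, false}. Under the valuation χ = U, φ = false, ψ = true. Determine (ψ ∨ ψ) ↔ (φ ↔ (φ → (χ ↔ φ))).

false

ψ ∨ ψ = true ∨ true = true
χ ↔ φ = U ↔ false = U  [1 − |½−0|]
φ → (χ ↔ φ) = false → U = true
φ ↔ (φ → (χ ↔ φ)) = false ↔ true = false
(ψ ∨ ψ) ↔ (φ ↔ (φ → (χ ↔ φ))) = true ↔ false = false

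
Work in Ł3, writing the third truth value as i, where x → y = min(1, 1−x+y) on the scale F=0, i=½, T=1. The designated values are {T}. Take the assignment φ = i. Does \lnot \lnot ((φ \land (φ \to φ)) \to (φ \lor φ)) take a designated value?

Yes

φ \to φ = i \to i = T
φ \land (φ \to φ) = i \land T = i
φ \lor φ = i \lor i = i
(φ \land (φ \to φ)) \to (φ \lor φ) = i \to i = T
\lnot ((φ \land (φ \to φ)) \to (φ \lor φ)) = \lnot T = F
\lnot \lnot ((φ \land (φ \to φ)) \to (φ \lor φ)) = \lnot F = T
T ∈ {T}.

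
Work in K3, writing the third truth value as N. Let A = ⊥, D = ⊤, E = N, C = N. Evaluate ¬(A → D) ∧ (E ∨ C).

⊥

A → D = ⊥ → ⊤ = ⊤
¬(A → D) = ¬⊤ = ⊥
E ∨ C = N ∨ N = N
¬(A → D) ∧ (E ∨ C) = ⊥ ∧ N = ⊥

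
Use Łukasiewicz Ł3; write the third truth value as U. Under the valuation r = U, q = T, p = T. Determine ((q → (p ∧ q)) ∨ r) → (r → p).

p ∧ q = T ∧ T = T
q → (p ∧ q) = T → T = T
(q → (p ∧ q)) ∨ r = T ∨ U = T
r → p = U → T = T  [min(1, 1−½+1)]
((q → (p ∧ q)) ∨ r) → (r → p) = T → T = T

T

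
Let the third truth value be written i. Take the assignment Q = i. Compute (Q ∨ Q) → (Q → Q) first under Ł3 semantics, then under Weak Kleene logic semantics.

In Ł3: Q ∨ Q = i ∨ i = i
Q → Q = i → i = T
(Q ∨ Q) → (Q → Q) = i → T = T
In Weak Kleene logic: Q ∨ Q = i ∨ i = i
Q → Q = i → i = i
(Q ∨ Q) → (Q → Q) = i → i = i
They differ because Ł3 and Weak Kleene logic treat i differently under the binary connectives.

T; i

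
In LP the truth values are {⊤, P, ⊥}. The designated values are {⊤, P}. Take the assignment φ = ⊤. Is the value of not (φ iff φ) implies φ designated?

φ iff φ = ⊤ iff ⊤ = ⊤
not (φ iff φ) = not ⊤ = ⊥
not (φ iff φ) implies φ = ⊥ implies ⊤ = ⊤
⊤ ∈ {⊤, P}.

Yes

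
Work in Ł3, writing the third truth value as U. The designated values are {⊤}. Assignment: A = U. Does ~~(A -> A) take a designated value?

A -> A = U -> U = ⊤  [min(1, 1−½+½)]
~(A -> A) = ~⊤ = ⊥
~~(A -> A) = ~⊥ = ⊤
⊤ ∈ {⊤}.

Yes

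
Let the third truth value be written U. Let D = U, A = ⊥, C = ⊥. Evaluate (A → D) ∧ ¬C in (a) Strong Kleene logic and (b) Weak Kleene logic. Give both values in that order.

⊤; U

In Strong Kleene logic: A → D = ⊥ → U = ⊤
¬C = ¬⊥ = ⊤
(A → D) ∧ ¬C = ⊤ ∧ ⊤ = ⊤
In Weak Kleene logic: A → D = ⊥ → U = U  [any arg is the third value ⇒ result is the third value]
¬C = ¬⊥ = ⊤
(A → D) ∧ ¬C = U ∧ ⊤ = U
They differ because Strong Kleene logic and Weak Kleene logic treat U differently under the binary connectives.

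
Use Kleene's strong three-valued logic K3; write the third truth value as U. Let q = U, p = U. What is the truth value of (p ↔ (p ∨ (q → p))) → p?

U

q → p = U → U = U
p ∨ (q → p) = U ∨ U = U
p ↔ (p ∨ (q → p)) = U ↔ U = U
(p ↔ (p ∨ (q → p))) → p = U → U = U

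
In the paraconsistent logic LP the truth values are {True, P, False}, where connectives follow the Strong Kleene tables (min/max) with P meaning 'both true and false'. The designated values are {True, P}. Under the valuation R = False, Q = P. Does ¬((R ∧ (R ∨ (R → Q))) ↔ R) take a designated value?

No

R → Q = False → P = True  [¬False ∨ P]
R ∨ (R → Q) = False ∨ True = True
R ∧ (R ∨ (R → Q)) = False ∧ True = False
(R ∧ (R ∨ (R → Q))) ↔ R = False ↔ False = True
¬((R ∧ (R ∨ (R → Q))) ↔ R) = ¬True = False
False ∉ {True, P}.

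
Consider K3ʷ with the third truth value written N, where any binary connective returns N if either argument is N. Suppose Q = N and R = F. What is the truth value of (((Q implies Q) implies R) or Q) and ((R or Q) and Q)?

Q implies Q = N implies N = N  [any arg is the third value ⇒ result is the third value]
(Q implies Q) implies R = N implies F = N
((Q implies Q) implies R) or Q = N or N = N
R or Q = F or N = N
(R or Q) and Q = N and N = N
(((Q implies Q) implies R) or Q) and ((R or Q) and Q) = N and N = N

N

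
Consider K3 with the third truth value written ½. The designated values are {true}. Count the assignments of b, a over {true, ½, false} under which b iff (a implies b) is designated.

4

Designated under: (b=true, a=true); (b=true, a=½); (b=true, a=false); (b=false, a=true).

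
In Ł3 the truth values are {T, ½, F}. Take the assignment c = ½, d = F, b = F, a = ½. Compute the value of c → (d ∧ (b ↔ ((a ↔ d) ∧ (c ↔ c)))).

½

a ↔ d = ½ ↔ F = ½  [1 − |½−0|]
c ↔ c = ½ ↔ ½ = T
(a ↔ d) ∧ (c ↔ c) = ½ ∧ T = ½
b ↔ ((a ↔ d) ∧ (c ↔ c)) = F ↔ ½ = ½
d ∧ (b ↔ ((a ↔ d) ∧ (c ↔ c))) = F ∧ ½ = F
c → (d ∧ (b ↔ ((a ↔ d) ∧ (c ↔ c)))) = ½ → F = ½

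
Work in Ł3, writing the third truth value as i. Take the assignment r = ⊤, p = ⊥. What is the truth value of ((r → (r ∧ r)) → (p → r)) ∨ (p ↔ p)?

⊤

r ∧ r = ⊤ ∧ ⊤ = ⊤
r → (r ∧ r) = ⊤ → ⊤ = ⊤
p → r = ⊥ → ⊤ = ⊤
(r → (r ∧ r)) → (p → r) = ⊤ → ⊤ = ⊤
p ↔ p = ⊥ ↔ ⊥ = ⊤
((r → (r ∧ r)) → (p → r)) ∨ (p ↔ p) = ⊤ ∨ ⊤ = ⊤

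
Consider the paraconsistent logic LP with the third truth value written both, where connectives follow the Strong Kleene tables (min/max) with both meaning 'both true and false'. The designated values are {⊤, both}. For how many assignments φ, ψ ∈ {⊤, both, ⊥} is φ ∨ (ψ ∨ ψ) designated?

Of the 9 assignments, 8 give a value in {⊤, both}.

8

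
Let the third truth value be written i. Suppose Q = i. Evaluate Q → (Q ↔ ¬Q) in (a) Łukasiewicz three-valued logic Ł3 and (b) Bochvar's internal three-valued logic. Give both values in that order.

⊤; i

In Łukasiewicz three-valued logic Ł3: ¬Q = ¬i = i
Q ↔ ¬Q = i ↔ i = ⊤  [1 − |½−½|]
Q → (Q ↔ ¬Q) = i → ⊤ = ⊤
In Bochvar's internal three-valued logic: ¬Q = ¬i = i
Q ↔ ¬Q = i ↔ i = i
Q → (Q ↔ ¬Q) = i → i = i  [any arg is the third value ⇒ result is the third value]
They differ because Łukasiewicz three-valued logic Ł3 and Bochvar's internal three-valued logic treat i differently under the binary connectives.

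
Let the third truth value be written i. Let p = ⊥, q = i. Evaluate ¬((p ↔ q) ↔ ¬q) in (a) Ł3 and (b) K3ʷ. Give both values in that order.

⊥; i

In Ł3: p ↔ q = ⊥ ↔ i = i  [1 − |0−½|]
¬q = ¬i = i
(p ↔ q) ↔ ¬q = i ↔ i = ⊤
¬((p ↔ q) ↔ ¬q) = ¬⊤ = ⊥
In K3ʷ: p ↔ q = ⊥ ↔ i = i
¬q = ¬i = i
(p ↔ q) ↔ ¬q = i ↔ i = i
¬((p ↔ q) ↔ ¬q) = ¬i = i
They differ because Ł3 and K3ʷ treat i differently under the binary connectives.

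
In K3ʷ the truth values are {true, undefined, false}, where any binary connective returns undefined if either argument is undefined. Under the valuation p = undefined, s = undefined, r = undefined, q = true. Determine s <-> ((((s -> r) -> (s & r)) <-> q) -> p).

undefined

s -> r = undefined -> undefined = undefined  [any arg is the third value ⇒ result is the third value]
s & r = undefined & undefined = undefined
(s -> r) -> (s & r) = undefined -> undefined = undefined
((s -> r) -> (s & r)) <-> q = undefined <-> true = undefined
(((s -> r) -> (s & r)) <-> q) -> p = undefined -> undefined = undefined
s <-> ((((s -> r) -> (s & r)) <-> q) -> p) = undefined <-> undefined = undefined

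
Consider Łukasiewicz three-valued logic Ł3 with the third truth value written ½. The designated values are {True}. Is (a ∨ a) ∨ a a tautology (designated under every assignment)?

Countermodel: a=½ gives ½, which is not designated.

No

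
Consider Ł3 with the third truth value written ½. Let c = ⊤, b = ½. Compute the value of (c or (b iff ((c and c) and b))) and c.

c and c = ⊤ and ⊤ = ⊤
(c and c) and b = ⊤ and ½ = ½
b iff ((c and c) and b) = ½ iff ½ = ⊤  [1 − |½−½|]
c or (b iff ((c and c) and b)) = ⊤ or ⊤ = ⊤
(c or (b iff ((c and c) and b))) and c = ⊤ and ⊤ = ⊤

⊤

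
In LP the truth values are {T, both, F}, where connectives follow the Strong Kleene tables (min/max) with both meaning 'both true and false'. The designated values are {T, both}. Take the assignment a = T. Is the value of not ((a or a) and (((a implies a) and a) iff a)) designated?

No

a or a = T or T = T
a implies a = T implies T = T
(a implies a) and a = T and T = T
((a implies a) and a) iff a = T iff T = T
(a or a) and (((a implies a) and a) iff a) = T and T = T
not ((a or a) and (((a implies a) and a) iff a)) = not T = F
F ∉ {T, both}.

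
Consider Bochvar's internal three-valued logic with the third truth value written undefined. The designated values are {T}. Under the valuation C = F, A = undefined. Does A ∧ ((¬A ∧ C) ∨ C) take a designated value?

No

¬A = ¬undefined = undefined
¬A ∧ C = undefined ∧ F = undefined
(¬A ∧ C) ∨ C = undefined ∨ F = undefined
A ∧ ((¬A ∧ C) ∨ C) = undefined ∧ undefined = undefined
undefined ∉ {T}.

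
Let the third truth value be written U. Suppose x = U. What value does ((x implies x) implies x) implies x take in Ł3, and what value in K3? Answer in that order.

In Ł3: x implies x = U implies U = true  [min(1, 1−½+½)]
(x implies x) implies x = true implies U = U
((x implies x) implies x) implies x = U implies U = true
In K3: x implies x = U implies U = U
(x implies x) implies x = U implies U = U
((x implies x) implies x) implies x = U implies U = U
They differ because Ł3 and K3 treat U differently under implication.

true; U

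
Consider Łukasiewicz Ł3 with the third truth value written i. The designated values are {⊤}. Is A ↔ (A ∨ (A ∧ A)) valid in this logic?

Every assignment of A over {⊤, i, ⊥} gives a value in {⊤}.
In particular, with A=i: A ↔ (A ∨ (A ∧ A)) = ⊤.

Yes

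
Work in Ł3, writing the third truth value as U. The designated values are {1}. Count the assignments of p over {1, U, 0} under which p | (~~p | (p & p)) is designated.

p=1: 1 ✓
p=U: U ·
p=0: 0 ·

1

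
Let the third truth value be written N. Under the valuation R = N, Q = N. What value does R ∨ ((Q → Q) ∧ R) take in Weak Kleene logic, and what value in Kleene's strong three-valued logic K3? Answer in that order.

In Weak Kleene logic: Q → Q = N → N = N  [any arg is the third value ⇒ result is the third value]
(Q → Q) ∧ R = N ∧ N = N
R ∨ ((Q → Q) ∧ R) = N ∨ N = N
In Kleene's strong three-valued logic K3: Q → Q = N → N = N  [¬N ∨ N]
(Q → Q) ∧ R = N ∧ N = N
R ∨ ((Q → Q) ∧ R) = N ∨ N = N

N; N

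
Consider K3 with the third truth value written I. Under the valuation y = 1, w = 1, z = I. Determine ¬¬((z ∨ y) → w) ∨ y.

z ∨ y = I ∨ 1 = 1
(z ∨ y) → w = 1 → 1 = 1
¬((z ∨ y) → w) = ¬1 = 0
¬¬((z ∨ y) → w) = ¬0 = 1
¬¬((z ∨ y) → w) ∨ y = 1 ∨ 1 = 1

1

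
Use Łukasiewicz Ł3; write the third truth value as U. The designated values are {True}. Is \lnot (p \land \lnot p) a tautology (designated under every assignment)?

No

Countermodel: p=U gives U, which is not designated.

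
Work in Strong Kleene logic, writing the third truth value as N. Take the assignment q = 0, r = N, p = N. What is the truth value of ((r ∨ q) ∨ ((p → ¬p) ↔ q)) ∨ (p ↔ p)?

N

r ∨ q = N ∨ 0 = N
¬p = ¬N = N
p → ¬p = N → N = N
(p → ¬p) ↔ q = N ↔ 0 = N
(r ∨ q) ∨ ((p → ¬p) ↔ q) = N ∨ N = N
p ↔ p = N ↔ N = N
((r ∨ q) ∨ ((p → ¬p) ↔ q)) ∨ (p ↔ p) = N ∨ N = N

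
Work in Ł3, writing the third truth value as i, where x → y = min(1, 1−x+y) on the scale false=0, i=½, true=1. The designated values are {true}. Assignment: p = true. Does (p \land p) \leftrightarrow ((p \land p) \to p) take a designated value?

Yes

p \land p = true \land true = true
p \land p = true \land true = true
(p \land p) \to p = true \to true = true
(p \land p) \leftrightarrow ((p \land p) \to p) = true \leftrightarrow true = true
true ∈ {true}.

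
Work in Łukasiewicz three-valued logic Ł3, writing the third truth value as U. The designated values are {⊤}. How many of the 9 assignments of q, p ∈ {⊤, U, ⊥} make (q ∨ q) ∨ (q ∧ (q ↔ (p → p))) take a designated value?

Designated under: (q=⊤, p=⊤); (q=⊤, p=U); (q=⊤, p=⊥).

3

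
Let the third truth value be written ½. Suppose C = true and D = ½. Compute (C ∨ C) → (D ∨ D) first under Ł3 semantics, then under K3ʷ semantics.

In Ł3: C ∨ C = true ∨ true = true
D ∨ D = ½ ∨ ½ = ½
(C ∨ C) → (D ∨ D) = true → ½ = ½
In K3ʷ: C ∨ C = true ∨ true = true
D ∨ D = ½ ∨ ½ = ½
(C ∨ C) → (D ∨ D) = true → ½ = ½

½; ½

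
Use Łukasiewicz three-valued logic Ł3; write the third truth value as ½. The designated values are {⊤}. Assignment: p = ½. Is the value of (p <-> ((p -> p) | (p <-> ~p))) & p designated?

No

p -> p = ½ -> ½ = ⊤  [min(1, 1−½+½)]
~p = ~½ = ½
p <-> ~p = ½ <-> ½ = ⊤
(p -> p) | (p <-> ~p) = ⊤ | ⊤ = ⊤
p <-> ((p -> p) | (p <-> ~p)) = ½ <-> ⊤ = ½
(p <-> ((p -> p) | (p <-> ~p))) & p = ½ & ½ = ½
½ ∉ {⊤}.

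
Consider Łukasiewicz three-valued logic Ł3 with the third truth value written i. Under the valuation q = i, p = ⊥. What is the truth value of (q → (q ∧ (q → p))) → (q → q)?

q → p = i → ⊥ = i  [min(1, 1−½+0)]
q ∧ (q → p) = i ∧ i = i
q → (q ∧ (q → p)) = i → i = ⊤
q → q = i → i = ⊤
(q → (q ∧ (q → p))) → (q → q) = ⊤ → ⊤ = ⊤

⊤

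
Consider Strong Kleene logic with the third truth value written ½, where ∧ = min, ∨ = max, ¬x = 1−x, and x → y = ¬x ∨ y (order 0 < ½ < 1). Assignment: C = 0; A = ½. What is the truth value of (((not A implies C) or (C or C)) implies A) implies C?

not A = not ½ = ½
not A implies C = ½ implies 0 = ½  [not ½ or 0]
C or C = 0 or 0 = 0
(not A implies C) or (C or C) = ½ or 0 = ½
((not A implies C) or (C or C)) implies A = ½ implies ½ = ½
(((not A implies C) or (C or C)) implies A) implies C = ½ implies 0 = ½

½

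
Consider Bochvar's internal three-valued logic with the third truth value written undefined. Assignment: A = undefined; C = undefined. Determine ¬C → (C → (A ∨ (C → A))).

¬C = ¬undefined = undefined
C → A = undefined → undefined = undefined
A ∨ (C → A) = undefined ∨ undefined = undefined
C → (A ∨ (C → A)) = undefined → undefined = undefined
¬C → (C → (A ∨ (C → A))) = undefined → undefined = undefined

undefined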